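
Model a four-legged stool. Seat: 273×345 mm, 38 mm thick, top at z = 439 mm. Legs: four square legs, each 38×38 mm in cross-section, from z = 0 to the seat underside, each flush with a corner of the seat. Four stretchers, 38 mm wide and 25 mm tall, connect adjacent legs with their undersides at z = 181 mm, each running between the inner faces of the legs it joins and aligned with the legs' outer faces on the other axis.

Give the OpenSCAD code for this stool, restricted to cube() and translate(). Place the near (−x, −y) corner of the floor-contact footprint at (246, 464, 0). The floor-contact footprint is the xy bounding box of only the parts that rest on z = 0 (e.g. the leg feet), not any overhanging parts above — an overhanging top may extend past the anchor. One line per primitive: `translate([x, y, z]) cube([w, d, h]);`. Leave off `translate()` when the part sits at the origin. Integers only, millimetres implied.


translate([246, 464, 401]) cube([273, 345, 38]);
translate([246, 464, 0]) cube([38, 38, 401]);
translate([481, 464, 0]) cube([38, 38, 401]);
translate([246, 771, 0]) cube([38, 38, 401]);
translate([481, 771, 0]) cube([38, 38, 401]);
translate([284, 464, 181]) cube([197, 38, 25]);
translate([284, 771, 181]) cube([197, 38, 25]);
translate([246, 502, 181]) cube([38, 269, 25]);
translate([481, 502, 181]) cube([38, 269, 25]);


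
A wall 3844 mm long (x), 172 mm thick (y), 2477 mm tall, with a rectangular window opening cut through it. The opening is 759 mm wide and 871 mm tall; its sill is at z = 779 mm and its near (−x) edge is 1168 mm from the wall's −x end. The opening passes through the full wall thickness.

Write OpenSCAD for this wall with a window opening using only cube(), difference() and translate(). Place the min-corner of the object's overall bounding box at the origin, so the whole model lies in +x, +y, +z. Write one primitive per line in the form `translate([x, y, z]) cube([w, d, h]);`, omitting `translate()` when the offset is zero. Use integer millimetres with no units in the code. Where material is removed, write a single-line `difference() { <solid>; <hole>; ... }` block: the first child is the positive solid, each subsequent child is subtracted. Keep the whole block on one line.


difference() { cube([3844, 172, 2477]); translate([1168, 0, 779]) cube([759, 172, 871]); }


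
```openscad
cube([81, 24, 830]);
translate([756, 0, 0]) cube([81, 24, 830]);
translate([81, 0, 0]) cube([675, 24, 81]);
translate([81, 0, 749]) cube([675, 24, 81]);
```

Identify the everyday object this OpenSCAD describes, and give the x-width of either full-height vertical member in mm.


A picture frame. The border width is 81 mm.

Four thin pieces enclosing a rectangular opening — a picture frame. The two full-height stiles are 830 mm tall; the top rail sits at z = 749 and is 81 mm tall, so the border above the opening is 830 − 749 = 81 mm, matching the stile x-width.


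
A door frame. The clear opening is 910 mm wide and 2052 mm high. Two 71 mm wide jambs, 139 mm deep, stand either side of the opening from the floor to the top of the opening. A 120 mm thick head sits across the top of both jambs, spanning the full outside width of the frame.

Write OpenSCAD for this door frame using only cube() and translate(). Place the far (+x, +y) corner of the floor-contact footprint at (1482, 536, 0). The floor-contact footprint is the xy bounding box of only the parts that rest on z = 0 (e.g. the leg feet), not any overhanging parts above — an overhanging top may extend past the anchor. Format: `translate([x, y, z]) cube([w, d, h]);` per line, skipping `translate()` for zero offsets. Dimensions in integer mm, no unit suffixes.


translate([430, 397, 0]) cube([71, 139, 2052]);
translate([1411, 397, 0]) cube([71, 139, 2052]);
translate([430, 397, 2052]) cube([1052, 139, 120]);


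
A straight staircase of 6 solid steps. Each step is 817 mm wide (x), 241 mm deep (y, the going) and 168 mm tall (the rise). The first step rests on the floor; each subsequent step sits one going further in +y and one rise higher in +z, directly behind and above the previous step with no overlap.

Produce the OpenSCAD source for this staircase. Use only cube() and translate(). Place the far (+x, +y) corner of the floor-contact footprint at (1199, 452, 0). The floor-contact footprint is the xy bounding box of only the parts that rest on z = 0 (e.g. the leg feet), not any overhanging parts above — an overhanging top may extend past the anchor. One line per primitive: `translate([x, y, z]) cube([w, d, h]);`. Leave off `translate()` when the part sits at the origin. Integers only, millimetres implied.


translate([382, 211, 0]) cube([817, 241, 168]);
translate([382, 452, 168]) cube([817, 241, 168]);
translate([382, 693, 336]) cube([817, 241, 168]);
translate([382, 934, 504]) cube([817, 241, 168]);
translate([382, 1175, 672]) cube([817, 241, 168]);
translate([382, 1416, 840]) cube([817, 241, 168]);


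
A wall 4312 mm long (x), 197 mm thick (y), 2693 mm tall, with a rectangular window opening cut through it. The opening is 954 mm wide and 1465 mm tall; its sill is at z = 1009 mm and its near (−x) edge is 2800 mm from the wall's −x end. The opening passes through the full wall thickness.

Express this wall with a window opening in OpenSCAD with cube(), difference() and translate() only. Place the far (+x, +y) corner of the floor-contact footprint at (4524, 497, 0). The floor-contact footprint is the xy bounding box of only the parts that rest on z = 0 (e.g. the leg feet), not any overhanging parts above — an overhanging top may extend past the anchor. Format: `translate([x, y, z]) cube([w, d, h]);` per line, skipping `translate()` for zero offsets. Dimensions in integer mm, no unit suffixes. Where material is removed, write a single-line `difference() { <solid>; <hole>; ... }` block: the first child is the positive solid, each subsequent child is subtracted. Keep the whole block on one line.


difference() { translate([212, 300, 0]) cube([4312, 197, 2693]); translate([3012, 300, 1009]) cube([954, 197, 1465]); }


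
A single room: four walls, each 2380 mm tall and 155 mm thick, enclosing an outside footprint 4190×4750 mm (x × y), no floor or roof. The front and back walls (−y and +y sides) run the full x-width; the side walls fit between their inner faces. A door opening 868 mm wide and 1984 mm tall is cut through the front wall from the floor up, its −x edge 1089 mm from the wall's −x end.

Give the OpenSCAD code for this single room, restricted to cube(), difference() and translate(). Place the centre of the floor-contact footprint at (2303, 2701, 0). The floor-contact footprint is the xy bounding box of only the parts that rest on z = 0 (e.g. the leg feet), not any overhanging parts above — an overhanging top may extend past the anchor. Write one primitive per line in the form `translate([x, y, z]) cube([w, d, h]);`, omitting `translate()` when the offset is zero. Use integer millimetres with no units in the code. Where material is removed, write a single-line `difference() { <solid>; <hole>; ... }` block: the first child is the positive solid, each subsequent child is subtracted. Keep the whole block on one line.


difference() { translate([208, 326, 0]) cube([4190, 155, 2380]); translate([1297, 326, 0]) cube([868, 155, 1984]); }
translate([208, 4921, 0]) cube([4190, 155, 2380]);
translate([208, 481, 0]) cube([155, 4440, 2380]);
translate([4243, 481, 0]) cube([155, 4440, 2380]);


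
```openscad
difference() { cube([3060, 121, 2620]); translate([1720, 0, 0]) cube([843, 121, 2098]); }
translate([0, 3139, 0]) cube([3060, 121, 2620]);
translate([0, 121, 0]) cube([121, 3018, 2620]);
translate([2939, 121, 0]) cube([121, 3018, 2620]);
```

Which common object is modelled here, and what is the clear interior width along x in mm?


A single room. The interior width is 2818 mm.

Four walls enclosing a rectangle with a door in the front wall — a room. Outside width 3060 minus two 121 mm walls gives 2818 mm.


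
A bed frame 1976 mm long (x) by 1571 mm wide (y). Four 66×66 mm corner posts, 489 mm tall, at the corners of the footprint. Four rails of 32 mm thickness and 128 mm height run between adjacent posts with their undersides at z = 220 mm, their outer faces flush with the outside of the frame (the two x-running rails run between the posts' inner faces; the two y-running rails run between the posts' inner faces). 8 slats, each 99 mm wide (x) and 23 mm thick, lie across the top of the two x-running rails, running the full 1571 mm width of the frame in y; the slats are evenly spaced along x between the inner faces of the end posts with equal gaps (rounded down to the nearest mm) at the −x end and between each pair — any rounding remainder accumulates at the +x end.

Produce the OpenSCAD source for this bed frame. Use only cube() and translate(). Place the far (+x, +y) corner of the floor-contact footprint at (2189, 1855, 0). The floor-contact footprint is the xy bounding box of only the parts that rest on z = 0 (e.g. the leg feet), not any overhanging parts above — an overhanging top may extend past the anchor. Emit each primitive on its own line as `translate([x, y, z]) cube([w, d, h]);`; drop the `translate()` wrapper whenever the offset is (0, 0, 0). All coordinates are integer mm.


translate([213, 284, 0]) cube([66, 66, 489]);
translate([213, 1789, 0]) cube([66, 66, 489]);
translate([2123, 284, 0]) cube([66, 66, 489]);
translate([2123, 1789, 0]) cube([66, 66, 489]);
translate([279, 284, 220]) cube([1844, 32, 128]);
translate([279, 1823, 220]) cube([1844, 32, 128]);
translate([213, 350, 220]) cube([32, 1439, 128]);
translate([2157, 350, 220]) cube([32, 1439, 128]);
translate([395, 284, 348]) cube([99, 1571, 23]);
translate([610, 284, 348]) cube([99, 1571, 23]);
translate([825, 284, 348]) cube([99, 1571, 23]);
translate([1040, 284, 348]) cube([99, 1571, 23]);
translate([1255, 284, 348]) cube([99, 1571, 23]);
translate([1470, 284, 348]) cube([99, 1571, 23]);
translate([1685, 284, 348]) cube([99, 1571, 23]);
translate([1900, 284, 348]) cube([99, 1571, 23]);


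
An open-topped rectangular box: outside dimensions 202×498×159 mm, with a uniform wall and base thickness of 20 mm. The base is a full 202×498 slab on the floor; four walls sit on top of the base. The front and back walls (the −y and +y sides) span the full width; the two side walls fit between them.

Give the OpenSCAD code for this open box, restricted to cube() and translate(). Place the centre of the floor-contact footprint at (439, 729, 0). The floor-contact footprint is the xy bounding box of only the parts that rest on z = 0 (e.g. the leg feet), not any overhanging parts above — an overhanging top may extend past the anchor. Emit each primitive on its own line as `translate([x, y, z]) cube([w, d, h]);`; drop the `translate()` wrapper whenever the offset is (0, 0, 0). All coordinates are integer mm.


translate([338, 480, 0]) cube([202, 498, 20]);
translate([338, 480, 20]) cube([202, 20, 139]);
translate([338, 958, 20]) cube([202, 20, 139]);
translate([338, 500, 20]) cube([20, 458, 139]);
translate([520, 500, 20]) cube([20, 458, 139]);


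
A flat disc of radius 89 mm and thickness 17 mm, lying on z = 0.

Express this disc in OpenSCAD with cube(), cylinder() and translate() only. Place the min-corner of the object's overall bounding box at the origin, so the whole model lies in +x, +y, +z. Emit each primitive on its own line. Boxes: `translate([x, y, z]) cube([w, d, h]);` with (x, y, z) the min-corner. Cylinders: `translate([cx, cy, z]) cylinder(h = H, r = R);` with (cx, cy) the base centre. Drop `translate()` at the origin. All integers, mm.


translate([89, 89, 0]) cylinder(h = 17, r = 89);


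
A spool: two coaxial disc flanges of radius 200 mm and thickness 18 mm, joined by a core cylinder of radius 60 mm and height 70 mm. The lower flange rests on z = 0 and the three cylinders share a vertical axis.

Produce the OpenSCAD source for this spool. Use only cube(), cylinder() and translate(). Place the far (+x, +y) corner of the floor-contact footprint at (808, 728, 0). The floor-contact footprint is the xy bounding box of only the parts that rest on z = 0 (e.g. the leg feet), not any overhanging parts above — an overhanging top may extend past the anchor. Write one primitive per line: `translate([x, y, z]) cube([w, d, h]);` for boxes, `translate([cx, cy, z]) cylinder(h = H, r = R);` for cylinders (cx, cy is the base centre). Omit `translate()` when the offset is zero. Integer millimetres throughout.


translate([608, 528, 0]) cylinder(h = 18, r = 200);
translate([608, 528, 18]) cylinder(h = 70, r = 60);
translate([608, 528, 88]) cylinder(h = 18, r = 200);


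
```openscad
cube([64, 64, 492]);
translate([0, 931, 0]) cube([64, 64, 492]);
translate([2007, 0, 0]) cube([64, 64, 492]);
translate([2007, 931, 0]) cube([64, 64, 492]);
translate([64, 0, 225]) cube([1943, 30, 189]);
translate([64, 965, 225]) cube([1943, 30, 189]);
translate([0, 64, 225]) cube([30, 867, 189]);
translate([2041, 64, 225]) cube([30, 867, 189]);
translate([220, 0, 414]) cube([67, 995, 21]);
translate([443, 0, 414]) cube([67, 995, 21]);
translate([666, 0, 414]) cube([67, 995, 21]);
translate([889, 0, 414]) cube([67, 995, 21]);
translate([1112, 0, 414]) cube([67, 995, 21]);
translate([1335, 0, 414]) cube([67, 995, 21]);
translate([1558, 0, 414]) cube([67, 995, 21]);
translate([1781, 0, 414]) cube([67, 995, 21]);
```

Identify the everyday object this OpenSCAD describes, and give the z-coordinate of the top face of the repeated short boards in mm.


A bed frame. The slat-top height is 435 mm.

Four posts, four rails, and a row of slats — a bed frame. Slats sit on the rails at z = 225 + 189 = 414; with slat thickness 21, the top is 435 mm.


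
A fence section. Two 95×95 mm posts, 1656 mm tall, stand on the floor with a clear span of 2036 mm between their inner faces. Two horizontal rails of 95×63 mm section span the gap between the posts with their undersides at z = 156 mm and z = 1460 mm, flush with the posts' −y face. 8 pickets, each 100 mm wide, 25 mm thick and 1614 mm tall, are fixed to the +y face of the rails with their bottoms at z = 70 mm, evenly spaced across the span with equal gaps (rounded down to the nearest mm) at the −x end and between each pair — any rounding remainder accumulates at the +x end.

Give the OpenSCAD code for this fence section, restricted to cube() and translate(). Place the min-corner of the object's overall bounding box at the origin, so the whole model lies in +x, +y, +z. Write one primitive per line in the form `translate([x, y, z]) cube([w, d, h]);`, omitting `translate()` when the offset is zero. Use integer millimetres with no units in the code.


cube([95, 95, 1656]);
translate([2131, 0, 0]) cube([95, 95, 1656]);
translate([95, 0, 156]) cube([2036, 95, 63]);
translate([95, 0, 1460]) cube([2036, 95, 63]);
translate([232, 95, 70]) cube([100, 25, 1614]);
translate([469, 95, 70]) cube([100, 25, 1614]);
translate([706, 95, 70]) cube([100, 25, 1614]);
translate([943, 95, 70]) cube([100, 25, 1614]);
translate([1180, 95, 70]) cube([100, 25, 1614]);
translate([1417, 95, 70]) cube([100, 25, 1614]);
translate([1654, 95, 70]) cube([100, 25, 1614]);
translate([1891, 95, 70]) cube([100, 25, 1614]);


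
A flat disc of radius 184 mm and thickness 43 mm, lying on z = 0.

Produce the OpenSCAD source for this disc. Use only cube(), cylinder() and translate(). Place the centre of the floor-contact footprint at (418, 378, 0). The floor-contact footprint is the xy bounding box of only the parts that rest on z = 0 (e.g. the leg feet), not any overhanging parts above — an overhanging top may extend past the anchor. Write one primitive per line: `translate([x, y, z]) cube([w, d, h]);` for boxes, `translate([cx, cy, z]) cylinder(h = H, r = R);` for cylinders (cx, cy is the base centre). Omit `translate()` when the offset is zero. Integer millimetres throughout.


translate([418, 378, 0]) cylinder(h = 43, r = 184);


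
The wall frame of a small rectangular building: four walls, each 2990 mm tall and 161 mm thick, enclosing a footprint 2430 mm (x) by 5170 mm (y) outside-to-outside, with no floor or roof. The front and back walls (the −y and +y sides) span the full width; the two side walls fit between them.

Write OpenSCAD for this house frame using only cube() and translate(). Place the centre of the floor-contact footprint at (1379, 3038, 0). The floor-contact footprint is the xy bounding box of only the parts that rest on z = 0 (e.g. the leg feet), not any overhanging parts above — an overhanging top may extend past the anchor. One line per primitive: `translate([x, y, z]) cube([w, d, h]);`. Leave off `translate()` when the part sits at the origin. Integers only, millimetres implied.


translate([164, 453, 0]) cube([2430, 161, 2990]);
translate([164, 5462, 0]) cube([2430, 161, 2990]);
translate([164, 614, 0]) cube([161, 4848, 2990]);
translate([2433, 614, 0]) cube([161, 4848, 2990]);


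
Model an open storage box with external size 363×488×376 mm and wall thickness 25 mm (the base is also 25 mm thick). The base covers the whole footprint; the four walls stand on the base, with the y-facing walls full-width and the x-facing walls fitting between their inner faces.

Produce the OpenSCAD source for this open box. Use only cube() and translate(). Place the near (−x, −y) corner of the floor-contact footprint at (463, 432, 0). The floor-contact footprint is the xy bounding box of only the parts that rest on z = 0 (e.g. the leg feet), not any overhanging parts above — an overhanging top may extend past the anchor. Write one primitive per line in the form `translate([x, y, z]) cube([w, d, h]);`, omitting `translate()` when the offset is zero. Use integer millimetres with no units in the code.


translate([463, 432, 0]) cube([363, 488, 25]);
translate([463, 432, 25]) cube([363, 25, 351]);
translate([463, 895, 25]) cube([363, 25, 351]);
translate([463, 457, 25]) cube([25, 438, 351]);
translate([801, 457, 25]) cube([25, 438, 351]);


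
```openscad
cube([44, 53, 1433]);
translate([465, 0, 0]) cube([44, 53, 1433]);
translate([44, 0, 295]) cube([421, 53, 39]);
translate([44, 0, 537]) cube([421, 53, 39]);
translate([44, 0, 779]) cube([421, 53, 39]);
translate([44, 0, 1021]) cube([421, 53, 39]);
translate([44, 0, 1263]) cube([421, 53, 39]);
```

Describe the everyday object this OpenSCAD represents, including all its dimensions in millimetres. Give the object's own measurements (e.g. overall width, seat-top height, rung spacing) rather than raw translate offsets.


A straight ladder. Two 44×53 mm vertical rails, 1433 mm tall, stand 509 mm apart (outside-to-outside) with their front faces coplanar on the −y side. 5 rungs, each 53 mm deep and 39 mm tall, span between the inner faces of the rails, front faces flush with the rails. The lowest rung's underside is at z = 295 mm and rungs are spaced 242 mm apart (underside to underside).


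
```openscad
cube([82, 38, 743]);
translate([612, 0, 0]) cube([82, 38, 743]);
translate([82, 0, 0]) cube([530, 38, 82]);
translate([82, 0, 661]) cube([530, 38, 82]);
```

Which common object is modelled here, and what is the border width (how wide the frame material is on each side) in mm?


A picture frame. The border width is 82 mm.

Four thin pieces enclosing a rectangular opening — a picture frame. The two full-height stiles are 743 mm tall; the top rail sits at z = 661 and is 82 mm tall, so the border above the opening is 743 − 661 = 82 mm, matching the stile x-width.


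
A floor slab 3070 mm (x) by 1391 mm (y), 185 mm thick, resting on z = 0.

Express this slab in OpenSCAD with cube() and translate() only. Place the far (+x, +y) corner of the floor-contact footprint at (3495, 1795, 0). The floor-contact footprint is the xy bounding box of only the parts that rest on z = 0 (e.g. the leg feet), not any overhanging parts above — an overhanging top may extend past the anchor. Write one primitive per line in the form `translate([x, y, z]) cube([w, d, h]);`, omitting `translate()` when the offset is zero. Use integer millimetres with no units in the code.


translate([425, 404, 0]) cube([3070, 1391, 185]);


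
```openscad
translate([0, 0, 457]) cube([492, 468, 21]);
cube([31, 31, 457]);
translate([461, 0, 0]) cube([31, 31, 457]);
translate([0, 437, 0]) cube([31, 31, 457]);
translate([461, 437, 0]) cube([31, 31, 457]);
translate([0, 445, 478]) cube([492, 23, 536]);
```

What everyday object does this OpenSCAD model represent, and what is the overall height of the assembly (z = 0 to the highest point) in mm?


A chair. The overall height is 1014 mm.

A slab on four corner posts with a tall panel at the back — a chair. The seat slab sits at z = 457 with thickness 21, and the 536 mm backrest starts at the seat top, so the overall height is 457 + 21 + 536 = 1014 mm.


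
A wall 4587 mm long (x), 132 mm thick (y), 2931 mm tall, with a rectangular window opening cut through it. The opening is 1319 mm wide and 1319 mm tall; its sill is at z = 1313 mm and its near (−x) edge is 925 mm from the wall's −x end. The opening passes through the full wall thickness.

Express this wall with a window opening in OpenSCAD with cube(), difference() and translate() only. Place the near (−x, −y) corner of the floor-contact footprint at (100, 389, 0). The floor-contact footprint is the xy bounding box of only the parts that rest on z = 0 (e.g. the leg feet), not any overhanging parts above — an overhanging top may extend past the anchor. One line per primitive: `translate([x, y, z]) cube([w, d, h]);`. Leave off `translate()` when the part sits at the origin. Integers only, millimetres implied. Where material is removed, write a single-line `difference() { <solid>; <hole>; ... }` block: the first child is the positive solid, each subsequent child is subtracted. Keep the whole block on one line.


difference() { translate([100, 389, 0]) cube([4587, 132, 2931]); translate([1025, 389, 1313]) cube([1319, 132, 1319]); }


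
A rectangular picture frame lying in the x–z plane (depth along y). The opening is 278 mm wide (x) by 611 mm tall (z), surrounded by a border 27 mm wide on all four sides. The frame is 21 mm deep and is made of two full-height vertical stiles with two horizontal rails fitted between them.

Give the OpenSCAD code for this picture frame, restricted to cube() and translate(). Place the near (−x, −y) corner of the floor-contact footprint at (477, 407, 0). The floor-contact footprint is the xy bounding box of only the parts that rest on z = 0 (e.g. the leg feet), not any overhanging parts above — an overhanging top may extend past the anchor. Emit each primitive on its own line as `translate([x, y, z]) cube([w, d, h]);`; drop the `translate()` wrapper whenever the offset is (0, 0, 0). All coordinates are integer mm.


translate([477, 407, 0]) cube([27, 21, 665]);
translate([782, 407, 0]) cube([27, 21, 665]);
translate([504, 407, 0]) cube([278, 21, 27]);
translate([504, 407, 638]) cube([278, 21, 27]);


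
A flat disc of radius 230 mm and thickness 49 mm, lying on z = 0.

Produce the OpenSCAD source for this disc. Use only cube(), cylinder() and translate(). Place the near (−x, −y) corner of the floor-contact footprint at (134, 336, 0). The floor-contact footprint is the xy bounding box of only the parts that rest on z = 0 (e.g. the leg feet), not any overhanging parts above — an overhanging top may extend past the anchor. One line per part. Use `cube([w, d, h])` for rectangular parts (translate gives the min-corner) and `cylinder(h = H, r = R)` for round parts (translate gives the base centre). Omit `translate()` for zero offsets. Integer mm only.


translate([364, 566, 0]) cylinder(h = 49, r = 230);


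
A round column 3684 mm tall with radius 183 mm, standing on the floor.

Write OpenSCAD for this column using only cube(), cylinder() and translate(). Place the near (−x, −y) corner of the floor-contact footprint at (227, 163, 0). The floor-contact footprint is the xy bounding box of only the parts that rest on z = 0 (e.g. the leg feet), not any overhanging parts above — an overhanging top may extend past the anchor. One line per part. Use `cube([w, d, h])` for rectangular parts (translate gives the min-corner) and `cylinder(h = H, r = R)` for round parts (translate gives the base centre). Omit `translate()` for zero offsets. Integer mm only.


translate([410, 346, 0]) cylinder(h = 3684, r = 183);


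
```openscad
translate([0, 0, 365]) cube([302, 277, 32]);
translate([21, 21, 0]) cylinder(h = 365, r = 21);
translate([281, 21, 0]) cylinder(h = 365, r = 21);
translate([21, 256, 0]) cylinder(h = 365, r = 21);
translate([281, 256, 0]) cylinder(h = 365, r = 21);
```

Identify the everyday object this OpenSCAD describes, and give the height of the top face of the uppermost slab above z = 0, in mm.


A stool. The seat height is 397 mm.

A 302×277×32 slab at z = 365 on four corner cylinders — a stool. The seat top is 365 + 32 = 397 mm.


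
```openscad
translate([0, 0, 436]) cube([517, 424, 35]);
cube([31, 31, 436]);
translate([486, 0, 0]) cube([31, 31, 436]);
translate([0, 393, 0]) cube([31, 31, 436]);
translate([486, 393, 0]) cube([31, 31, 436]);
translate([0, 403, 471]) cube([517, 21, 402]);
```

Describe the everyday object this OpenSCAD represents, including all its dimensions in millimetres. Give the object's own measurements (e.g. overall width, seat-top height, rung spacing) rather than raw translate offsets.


A chair. The seat is a 517×424×35 mm slab with its top at z = 471 mm, on four 31×31 mm corner legs (flush with the seat edges, standing on z = 0). A flat backrest 21 mm thick, 402 mm tall, spans the full seat width and rises from the seat top along its +y edge, rear face flush with the rear of the seat.


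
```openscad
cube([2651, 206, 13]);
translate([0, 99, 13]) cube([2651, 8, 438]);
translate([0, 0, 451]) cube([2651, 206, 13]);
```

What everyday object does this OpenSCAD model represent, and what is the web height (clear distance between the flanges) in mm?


An I-beam. The web height is 438 mm.

Two wide flanges with a thin centred web — an I-beam. Overall 464 mm minus two 13 mm flanges gives a web of 464 − 2·13 = 438 mm.


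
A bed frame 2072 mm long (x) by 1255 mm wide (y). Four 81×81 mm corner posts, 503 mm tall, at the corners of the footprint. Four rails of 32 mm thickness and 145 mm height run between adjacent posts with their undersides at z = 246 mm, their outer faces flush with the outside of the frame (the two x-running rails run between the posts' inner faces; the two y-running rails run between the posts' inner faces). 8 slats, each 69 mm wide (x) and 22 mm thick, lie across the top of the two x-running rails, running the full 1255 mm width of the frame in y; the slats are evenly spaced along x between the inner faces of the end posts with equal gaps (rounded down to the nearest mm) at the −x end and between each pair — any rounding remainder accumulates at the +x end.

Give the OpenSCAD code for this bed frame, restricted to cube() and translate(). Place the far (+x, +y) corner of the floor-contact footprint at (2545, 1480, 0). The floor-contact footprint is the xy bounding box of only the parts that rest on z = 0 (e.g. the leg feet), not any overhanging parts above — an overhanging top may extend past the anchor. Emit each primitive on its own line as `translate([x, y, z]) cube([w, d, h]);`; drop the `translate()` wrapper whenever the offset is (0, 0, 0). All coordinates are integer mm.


translate([473, 225, 0]) cube([81, 81, 503]);
translate([473, 1399, 0]) cube([81, 81, 503]);
translate([2464, 225, 0]) cube([81, 81, 503]);
translate([2464, 1399, 0]) cube([81, 81, 503]);
translate([554, 225, 246]) cube([1910, 32, 145]);
translate([554, 1448, 246]) cube([1910, 32, 145]);
translate([473, 306, 246]) cube([32, 1093, 145]);
translate([2513, 306, 246]) cube([32, 1093, 145]);
translate([704, 225, 391]) cube([69, 1255, 22]);
translate([923, 225, 391]) cube([69, 1255, 22]);
translate([1142, 225, 391]) cube([69, 1255, 22]);
translate([1361, 225, 391]) cube([69, 1255, 22]);
translate([1580, 225, 391]) cube([69, 1255, 22]);
translate([1799, 225, 391]) cube([69, 1255, 22]);
translate([2018, 225, 391]) cube([69, 1255, 22]);
translate([2237, 225, 391]) cube([69, 1255, 22]);


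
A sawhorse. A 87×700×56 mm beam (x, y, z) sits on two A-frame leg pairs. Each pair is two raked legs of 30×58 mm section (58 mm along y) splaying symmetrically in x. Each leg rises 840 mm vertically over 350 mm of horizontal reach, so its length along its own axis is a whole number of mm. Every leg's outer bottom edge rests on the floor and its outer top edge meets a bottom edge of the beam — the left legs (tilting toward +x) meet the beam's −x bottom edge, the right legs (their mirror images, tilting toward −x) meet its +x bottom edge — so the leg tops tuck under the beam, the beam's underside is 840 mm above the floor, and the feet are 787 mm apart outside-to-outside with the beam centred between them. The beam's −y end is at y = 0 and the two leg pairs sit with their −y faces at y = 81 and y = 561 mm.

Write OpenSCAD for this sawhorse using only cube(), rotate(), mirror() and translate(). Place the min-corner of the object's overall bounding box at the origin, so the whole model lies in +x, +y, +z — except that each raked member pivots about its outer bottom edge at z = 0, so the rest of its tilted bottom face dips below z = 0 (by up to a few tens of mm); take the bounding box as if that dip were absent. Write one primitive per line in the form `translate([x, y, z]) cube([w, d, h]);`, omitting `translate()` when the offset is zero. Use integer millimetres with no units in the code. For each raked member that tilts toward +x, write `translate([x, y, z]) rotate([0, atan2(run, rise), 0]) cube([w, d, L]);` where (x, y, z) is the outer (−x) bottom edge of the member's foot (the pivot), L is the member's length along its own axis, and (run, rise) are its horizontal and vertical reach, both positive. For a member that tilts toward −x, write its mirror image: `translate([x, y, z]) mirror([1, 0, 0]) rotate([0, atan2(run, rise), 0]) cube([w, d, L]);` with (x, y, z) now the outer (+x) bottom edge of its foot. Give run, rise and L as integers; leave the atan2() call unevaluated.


translate([350, 0, 840]) cube([87, 700, 56]);
translate([0, 81, 0]) rotate([0, atan2(350, 840), 0]) cube([30, 58, 910]);
translate([787, 81, 0]) mirror([1, 0, 0]) rotate([0, atan2(350, 840), 0]) cube([30, 58, 910]);
translate([0, 561, 0]) rotate([0, atan2(350, 840), 0]) cube([30, 58, 910]);
translate([787, 561, 0]) mirror([1, 0, 0]) rotate([0, atan2(350, 840), 0]) cube([30, 58, 910]);


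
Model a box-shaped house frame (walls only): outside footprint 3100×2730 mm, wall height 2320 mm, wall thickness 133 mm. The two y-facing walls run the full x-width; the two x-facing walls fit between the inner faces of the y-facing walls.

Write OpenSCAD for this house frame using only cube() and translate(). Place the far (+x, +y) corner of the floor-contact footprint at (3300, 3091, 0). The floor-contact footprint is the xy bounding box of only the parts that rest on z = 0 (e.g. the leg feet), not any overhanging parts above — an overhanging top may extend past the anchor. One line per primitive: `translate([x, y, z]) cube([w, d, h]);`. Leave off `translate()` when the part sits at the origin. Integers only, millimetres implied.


translate([200, 361, 0]) cube([3100, 133, 2320]);
translate([200, 2958, 0]) cube([3100, 133, 2320]);
translate([200, 494, 0]) cube([133, 2464, 2320]);
translate([3167, 494, 0]) cube([133, 2464, 2320]);


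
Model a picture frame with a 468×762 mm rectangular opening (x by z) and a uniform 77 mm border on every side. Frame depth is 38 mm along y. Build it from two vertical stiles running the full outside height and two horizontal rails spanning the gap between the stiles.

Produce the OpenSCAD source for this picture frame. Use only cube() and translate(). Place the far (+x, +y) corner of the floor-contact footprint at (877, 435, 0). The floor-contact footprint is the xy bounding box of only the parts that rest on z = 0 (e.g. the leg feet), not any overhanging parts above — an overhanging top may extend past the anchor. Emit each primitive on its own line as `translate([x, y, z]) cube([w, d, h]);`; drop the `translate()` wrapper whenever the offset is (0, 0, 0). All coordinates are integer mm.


translate([255, 397, 0]) cube([77, 38, 916]);
translate([800, 397, 0]) cube([77, 38, 916]);
translate([332, 397, 0]) cube([468, 38, 77]);
translate([332, 397, 839]) cube([468, 38, 77]);


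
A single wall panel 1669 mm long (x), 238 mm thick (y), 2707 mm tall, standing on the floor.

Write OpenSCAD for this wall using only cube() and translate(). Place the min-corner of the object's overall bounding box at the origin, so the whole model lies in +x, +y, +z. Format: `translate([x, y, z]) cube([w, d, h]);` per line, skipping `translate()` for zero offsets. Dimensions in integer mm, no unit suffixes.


cube([1669, 238, 2707]);


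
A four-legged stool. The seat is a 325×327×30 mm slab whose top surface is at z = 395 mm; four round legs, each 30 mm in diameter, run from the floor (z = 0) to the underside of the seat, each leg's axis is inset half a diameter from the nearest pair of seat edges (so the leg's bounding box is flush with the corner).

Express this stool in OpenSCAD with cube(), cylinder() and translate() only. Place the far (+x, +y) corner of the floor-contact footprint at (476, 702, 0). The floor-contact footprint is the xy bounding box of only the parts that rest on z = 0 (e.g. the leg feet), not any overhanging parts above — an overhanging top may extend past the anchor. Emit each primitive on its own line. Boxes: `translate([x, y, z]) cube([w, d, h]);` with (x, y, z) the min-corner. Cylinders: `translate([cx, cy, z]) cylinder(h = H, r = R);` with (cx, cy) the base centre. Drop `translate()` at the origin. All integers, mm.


translate([151, 375, 365]) cube([325, 327, 30]);
translate([166, 390, 0]) cylinder(h = 365, r = 15);
translate([461, 390, 0]) cylinder(h = 365, r = 15);
translate([166, 687, 0]) cylinder(h = 365, r = 15);
translate([461, 687, 0]) cylinder(h = 365, r = 15);


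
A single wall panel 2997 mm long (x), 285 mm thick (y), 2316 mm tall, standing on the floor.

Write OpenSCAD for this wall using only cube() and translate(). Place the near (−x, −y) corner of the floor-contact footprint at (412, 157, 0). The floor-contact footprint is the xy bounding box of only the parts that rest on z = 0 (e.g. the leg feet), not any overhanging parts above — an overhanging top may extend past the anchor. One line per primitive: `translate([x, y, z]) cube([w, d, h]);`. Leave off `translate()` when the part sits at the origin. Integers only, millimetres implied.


translate([412, 157, 0]) cube([2997, 285, 2316]);


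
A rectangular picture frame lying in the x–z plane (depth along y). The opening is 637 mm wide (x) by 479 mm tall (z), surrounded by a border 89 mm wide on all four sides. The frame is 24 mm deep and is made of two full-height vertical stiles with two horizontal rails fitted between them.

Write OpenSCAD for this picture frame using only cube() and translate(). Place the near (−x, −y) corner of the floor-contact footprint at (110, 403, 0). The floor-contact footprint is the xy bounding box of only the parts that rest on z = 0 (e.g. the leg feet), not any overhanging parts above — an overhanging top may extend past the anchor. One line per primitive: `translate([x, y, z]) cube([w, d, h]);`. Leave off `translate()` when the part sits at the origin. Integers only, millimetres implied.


translate([110, 403, 0]) cube([89, 24, 657]);
translate([836, 403, 0]) cube([89, 24, 657]);
translate([199, 403, 0]) cube([637, 24, 89]);
translate([199, 403, 568]) cube([637, 24, 89]);


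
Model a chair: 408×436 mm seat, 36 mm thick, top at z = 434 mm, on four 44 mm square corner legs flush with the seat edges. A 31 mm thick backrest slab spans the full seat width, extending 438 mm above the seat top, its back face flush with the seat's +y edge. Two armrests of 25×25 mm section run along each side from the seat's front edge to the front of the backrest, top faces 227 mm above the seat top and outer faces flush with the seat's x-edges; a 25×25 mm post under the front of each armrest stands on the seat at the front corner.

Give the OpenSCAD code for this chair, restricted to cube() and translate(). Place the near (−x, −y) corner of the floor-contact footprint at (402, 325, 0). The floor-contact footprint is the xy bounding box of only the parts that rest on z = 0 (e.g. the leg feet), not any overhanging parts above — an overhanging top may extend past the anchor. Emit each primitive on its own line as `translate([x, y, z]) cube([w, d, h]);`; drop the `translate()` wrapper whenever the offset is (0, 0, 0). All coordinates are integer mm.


// leg_h = 434 - 36 = 398
// arm post h = 227 - 25 = 202
translate([402, 325, 398]) cube([408, 436, 36]);
translate([402, 325, 0]) cube([44, 44, 398]);
translate([766, 325, 0]) cube([44, 44, 398]);
translate([402, 717, 0]) cube([44, 44, 398]);
translate([766, 717, 0]) cube([44, 44, 398]);
translate([402, 730, 434]) cube([408, 31, 438]);
translate([402, 325, 636]) cube([25, 405, 25]);
translate([785, 325, 636]) cube([25, 405, 25]);
translate([402, 325, 434]) cube([25, 25, 202]);
translate([785, 325, 434]) cube([25, 25, 202]);


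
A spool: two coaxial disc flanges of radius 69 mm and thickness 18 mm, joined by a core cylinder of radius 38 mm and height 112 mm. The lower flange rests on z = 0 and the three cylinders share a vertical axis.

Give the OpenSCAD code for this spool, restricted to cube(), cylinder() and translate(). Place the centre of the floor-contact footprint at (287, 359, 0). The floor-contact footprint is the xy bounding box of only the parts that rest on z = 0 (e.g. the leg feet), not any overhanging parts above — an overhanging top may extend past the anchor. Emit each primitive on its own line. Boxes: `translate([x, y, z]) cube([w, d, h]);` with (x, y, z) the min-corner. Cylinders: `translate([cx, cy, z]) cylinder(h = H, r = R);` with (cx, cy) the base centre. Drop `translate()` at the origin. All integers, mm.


translate([287, 359, 0]) cylinder(h = 18, r = 69);
translate([287, 359, 18]) cylinder(h = 112, r = 38);
translate([287, 359, 130]) cylinder(h = 18, r = 69);


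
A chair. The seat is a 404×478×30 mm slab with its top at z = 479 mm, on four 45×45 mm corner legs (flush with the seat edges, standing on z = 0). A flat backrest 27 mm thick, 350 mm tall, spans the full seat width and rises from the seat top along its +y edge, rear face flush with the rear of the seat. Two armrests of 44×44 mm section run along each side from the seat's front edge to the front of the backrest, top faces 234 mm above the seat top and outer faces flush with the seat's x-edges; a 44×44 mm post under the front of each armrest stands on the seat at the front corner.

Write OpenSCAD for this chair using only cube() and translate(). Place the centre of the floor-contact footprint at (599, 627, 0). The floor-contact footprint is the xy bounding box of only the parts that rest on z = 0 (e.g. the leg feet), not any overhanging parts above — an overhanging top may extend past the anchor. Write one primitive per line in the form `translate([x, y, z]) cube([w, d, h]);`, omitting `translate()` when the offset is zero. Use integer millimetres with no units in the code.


translate([397, 388, 449]) cube([404, 478, 30]);
translate([397, 388, 0]) cube([45, 45, 449]);
translate([756, 388, 0]) cube([45, 45, 449]);
translate([397, 821, 0]) cube([45, 45, 449]);
translate([756, 821, 0]) cube([45, 45, 449]);
translate([397, 839, 479]) cube([404, 27, 350]);
translate([397, 388, 669]) cube([44, 451, 44]);
translate([757, 388, 669]) cube([44, 451, 44]);
translate([397, 388, 479]) cube([44, 44, 190]);
translate([757, 388, 479]) cube([44, 44, 190]);


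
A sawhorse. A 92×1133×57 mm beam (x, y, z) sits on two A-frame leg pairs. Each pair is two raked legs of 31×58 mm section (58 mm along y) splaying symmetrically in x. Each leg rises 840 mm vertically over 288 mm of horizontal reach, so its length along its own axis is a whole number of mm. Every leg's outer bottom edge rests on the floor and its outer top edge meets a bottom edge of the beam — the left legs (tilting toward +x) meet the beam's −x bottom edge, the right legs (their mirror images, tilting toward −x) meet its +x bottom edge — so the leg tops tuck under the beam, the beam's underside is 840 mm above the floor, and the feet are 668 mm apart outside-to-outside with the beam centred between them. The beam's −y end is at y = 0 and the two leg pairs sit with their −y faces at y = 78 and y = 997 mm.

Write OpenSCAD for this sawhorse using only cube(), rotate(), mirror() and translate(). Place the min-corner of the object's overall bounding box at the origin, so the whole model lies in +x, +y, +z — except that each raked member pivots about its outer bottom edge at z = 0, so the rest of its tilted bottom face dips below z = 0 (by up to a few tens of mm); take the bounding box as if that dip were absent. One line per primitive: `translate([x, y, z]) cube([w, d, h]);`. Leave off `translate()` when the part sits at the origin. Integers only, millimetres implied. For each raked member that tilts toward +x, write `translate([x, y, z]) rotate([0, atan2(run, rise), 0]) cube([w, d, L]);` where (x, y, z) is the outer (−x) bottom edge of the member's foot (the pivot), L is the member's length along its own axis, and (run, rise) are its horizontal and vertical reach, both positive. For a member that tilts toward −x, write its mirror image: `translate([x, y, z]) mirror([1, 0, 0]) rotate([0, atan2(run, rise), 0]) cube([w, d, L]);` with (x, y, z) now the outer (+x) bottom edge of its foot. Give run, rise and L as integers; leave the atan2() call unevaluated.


translate([288, 0, 840]) cube([92, 1133, 57]);
translate([0, 78, 0]) rotate([0, atan2(288, 840), 0]) cube([31, 58, 888]);
translate([668, 78, 0]) mirror([1, 0, 0]) rotate([0, atan2(288, 840), 0]) cube([31, 58, 888]);
translate([0, 997, 0]) rotate([0, atan2(288, 840), 0]) cube([31, 58, 888]);
translate([668, 997, 0]) mirror([1, 0, 0]) rotate([0, atan2(288, 840), 0]) cube([31, 58, 888]);
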